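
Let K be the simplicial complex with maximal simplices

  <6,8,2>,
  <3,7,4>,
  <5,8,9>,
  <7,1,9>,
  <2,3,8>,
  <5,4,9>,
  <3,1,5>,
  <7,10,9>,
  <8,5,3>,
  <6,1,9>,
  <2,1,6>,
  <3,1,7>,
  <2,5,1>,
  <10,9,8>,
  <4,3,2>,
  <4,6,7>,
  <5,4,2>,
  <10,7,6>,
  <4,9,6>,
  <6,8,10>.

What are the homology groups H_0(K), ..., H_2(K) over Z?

K has 10 vertices, 30 edges, 20 triangles.
rank ∂_0 = 0, rank ∂_1 = 9 ⇒ b_0 = 10 − 0 − 9 = 1; all invariant factors of ∂_1 are 1 so no torsion. So H_0 ≅ Z.
rank ∂_1 = 9, rank ∂_2 = 20 ⇒ b_1 = 30 − 9 − 20 = 1; ∂_2 has invariant factor(s) [2] giving torsion. So H_1 ≅ Z ⊕ Z/2.
rank ∂_2 = 20, rank ∂_3 = 0 ⇒ b_2 = 20 − 20 − 0 = 0. So H_2 ≅ 0.

H_0 = Z,  H_1 = Z ⊕ Z/2,  H_2 = 0.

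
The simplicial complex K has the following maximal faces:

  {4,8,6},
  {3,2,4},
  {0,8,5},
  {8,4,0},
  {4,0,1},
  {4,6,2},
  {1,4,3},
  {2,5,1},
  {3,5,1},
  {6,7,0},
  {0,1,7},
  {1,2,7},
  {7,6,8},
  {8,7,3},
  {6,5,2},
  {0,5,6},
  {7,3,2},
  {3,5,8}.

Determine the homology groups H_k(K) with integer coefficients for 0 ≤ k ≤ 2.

H_0 ≅ Z,  H_1 ≅ Z ⊕ Z/2,  H_2 = 0.

Take the total order 0 < 1 < 2 < 3 < 4 < 5 < 6 < 7 < 8 on the vertex set. Then K (dimension 2) consists of the simplices:

  0-simplices (9): [0], [1], [2], [3], [4], [5], [6], [7], [8]
  1-simplices (27): (27 of them)
  2-simplices (18): [0,1,4], [0,1,7], [0,4,8], [0,5,6], [0,5,8], [0,6,7], [1,2,5], [1,2,7], [1,3,4], [1,3,5], [2,3,4], [2,3,7], [2,4,6], [2,5,6], [3,5,8], [3,7,8], [4,6,8], [6,7,8]

so the chain groups are C_0 ≅ Z^9, C_1 ≅ Z^27, C_2 ≅ Z^18.

∂_1: C_1 → C_0 maps an edge to its endpoints' difference, ∂[p,q] = q − p. For instance
  ∂[1,7] = [7] − [1].
As a 9×27 matrix over Z this has rank 8, with invariant factors (1,1,1,1,1,1,1,1).

The boundary map ∂_2: C_2 → C_1 sends each 2-simplex [p,q,r] to [q,r] − [p,r] + [p,q]. For instance
  ∂[0,4,8] = [4,8] − [0,8] + [0,4],
  ∂[0,5,6] = [5,6] − [0,6] + [0,5].
As a 27×18 matrix over Z this has rank 18, with invariant factors (1,1,1,1,1,1,1,1,1,1,1,1,1,1,1,1,1,2).

Computing H_k = (kernel of ∂_k) / (image of ∂_{k+1}):

  H_0: rank C_0 − rank ∂_1 = 9 − 8 = 1, and the invariant factors of ∂_1 are all 1, so H_0 ≅ Z.
  H_1: rank ker ∂_1 − rank ∂_2 = (27 − 8) − 18 = 1, and ∂_2 has invariant factor 2 > 1, so H_1 ≅ Z ⊕ Z/2.
  H_2: rank ker ∂_2 − rank ∂_3 = (18 − 18) − 0 = 0, and there is no ∂_3, so H_2 ≅ 0.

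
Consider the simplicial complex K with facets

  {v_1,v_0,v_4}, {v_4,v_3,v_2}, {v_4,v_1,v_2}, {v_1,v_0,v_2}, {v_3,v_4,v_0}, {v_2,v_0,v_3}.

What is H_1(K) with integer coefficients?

Take the total order v_0 < v_1 < v_2 < v_3 < v_4 on the vertex set. Then K (dimension 2) consists of the simplices:

  0-simplices (5): [v_0], [v_1], [v_2], [v_3], [v_4]
  1-simplices (9): [v_0,v_1], [v_0,v_2], [v_0,v_3], [v_0,v_4], [v_1,v_2], [v_1,v_4], [v_2,v_3], [v_2,v_4], [v_3,v_4]
  2-simplices (6): [v_0,v_1,v_2], [v_0,v_1,v_4], [v_0,v_2,v_3], [v_0,v_3,v_4], [v_1,v_2,v_4], [v_2,v_3,v_4]

giving chain groups C_0 ≅ Z^5, C_1 ≅ Z^9, C_2 ≅ Z^6.

The boundary map ∂_1: C_1 → C_0 is given by ∂[p,q] = [q] − [p]. For instance
  ∂[v_2,v_4] = [v_4] − [v_2].
The resulting 5×9 matrix has rank 4, and its Smith normal form has invariant factors (1,1,1,1).

∂_2: C_2 → C_1 maps a triangle to the signed sum of its edges. For instance
  ∂[v_0,v_3,v_4] = [v_3,v_4] − [v_0,v_4] + [v_0,v_3],
  ∂[v_0,v_1,v_2] = [v_1,v_2] − [v_0,v_2] + [v_0,v_1].
As a 9×6 matrix over Z this has rank 5, with invariant factors (1,1,1,1,1).

Now H_k = ker ∂_k / im ∂_{k+1}, so:

  H_1: rank ker ∂_1 − rank ∂_2 = (9 − 4) − 5 = 0, and the invariant factors of ∂_2 are all 1, so H_1 = 0.

H_1 = 0.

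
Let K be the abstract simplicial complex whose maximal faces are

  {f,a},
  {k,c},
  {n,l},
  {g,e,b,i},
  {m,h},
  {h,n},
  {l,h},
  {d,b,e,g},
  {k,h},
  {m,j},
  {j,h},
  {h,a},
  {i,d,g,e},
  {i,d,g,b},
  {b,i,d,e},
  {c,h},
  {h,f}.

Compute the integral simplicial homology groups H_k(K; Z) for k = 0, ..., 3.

H_0 = Z^2,  H_1 = Z^4,  H_2 = 0,  H_3 = Z.

Take the total order a < b < c < d < e < f < g < h < i < j < k < l < m < n on the vertex set. Then K (dimension 3) consists of the simplices:

  0-simplices (14): a, b, c, d, e, f, g, h, i, j, k, l, m, n
  1-simplices (22): af, ah, bd, be, bg, bi, ch, ck, de, dg, di, eg, ei, fh, gi, hj, hk, hl, hm, hn, jm, ln
  2-simplices (10): bde, bdg, bdi, beg, bei, bgi, deg, dei, dgi, egi
  3-simplices (5): bdeg, bdei, bdgi, begi, degi

so the chain groups are C_0 ≅ Z^14, C_1 ≅ Z^22, C_2 ≅ Z^10, C_3 ≅ Z^5.

∂_1: C_1 → C_0 is given by ∂[p,q] = [q] − [p].
As a 14×22 matrix over Z this has rank 12, with invariant factors (1,1,1,1,1,1,1,1,1,1,1,1).

Boundary ∂_2: C_2 → C_1 sends each 2-simplex [p,q,r] to [q,r] − [p,r] + [p,q]. For instance
  ∂bde = de − be + bd,
  ∂deg = eg − dg + de.
As a 22×10 matrix over Z this has rank 6, with invariant factors (1,1,1,1,1,1).

The boundary map ∂_3: C_3 → C_2 sends each 3-simplex σ to the alternating sum Σ_i (−1)^i (σ with its i-th vertex removed). For instance
  ∂begi = egi − bgi + bei − beg,
  ∂degi = egi − dgi + dei − deg.
The 10×5 boundary matrix has rank 4 and Smith normal form diag(1,1,1,1).

Computing H_k = (kernel of ∂_k) / (image of ∂_{k+1}):

  H_0: rank C_0 − rank ∂_1 = 14 − 12 = 2, and the invariant factors of ∂_1 are all 1, so H_0 = Z^2.
  H_1: rank ker ∂_1 − rank ∂_2 = (22 − 12) − 6 = 4, and the invariant factors of ∂_2 are all 1, so H_1 = Z^4.
  H_2: rank ker ∂_2 − rank ∂_3 = (10 − 6) − 4 = 0, and the invariant factors of ∂_3 are all 1, so H_2 = 0.
  H_3: rank ker ∂_3 − rank ∂_4 = (5 − 4) − 0 = 1, and there is no ∂_4, so H_3 = Z.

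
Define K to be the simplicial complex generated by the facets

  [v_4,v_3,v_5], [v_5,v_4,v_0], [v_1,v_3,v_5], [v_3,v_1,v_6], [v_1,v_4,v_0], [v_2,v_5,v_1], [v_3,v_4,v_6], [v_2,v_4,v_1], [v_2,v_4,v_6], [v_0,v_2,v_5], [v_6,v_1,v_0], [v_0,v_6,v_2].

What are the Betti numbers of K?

b_0 = 1, b_1 = 0, b_2 = 0.

Order the vertices as v_0 < v_1 < v_2 < v_3 < v_4 < v_5 < v_6. Listing each simplex with vertices in this order, K has dimension 2 with simplices:

  0-simplices (7): [v_0], [v_1], [v_2], [v_3], [v_4], [v_5], [v_6]
  1-simplices (18): (18 of them)
  2-simplices (12): (12 of them)

so the chain groups are C_0 ≅ Z^7, C_1 ≅ Z^18, C_2 ≅ Z^12.

The boundary map ∂_1: C_1 → C_0 maps an edge to its endpoints' difference, ∂[p,q] = q − p. For instance
  ∂[v_1,v_2] = [v_2] − [v_1].
The 7×18 boundary matrix has rank 6 and Smith normal form diag(1,1,1,1,1,1).

The boundary map ∂_2: C_2 → C_1 maps a triangle to the signed sum of its edges. For instance
  ∂[v_2,v_4,v_6] = [v_4,v_6] − [v_2,v_6] + [v_2,v_4],
  ∂[v_0,v_1,v_4] = [v_1,v_4] − [v_0,v_4] + [v_0,v_1].
This gives a 18×12 integer matrix of rank 12; reducing to Smith normal form yields diagonal entries (1,1,1,1,1,1,1,1,1,1,1,2).

Reading off H_k = ker ∂_k / im ∂_{k+1}:

  H_0: rank C_0 − rank ∂_1 = 7 − 6 = 1, and the invariant factors of ∂_1 are all 1, so H_0 = Z.
  H_1: rank ker ∂_1 − rank ∂_2 = (18 − 6) − 12 = 0, and ∂_2 has invariant factor 2 > 1, so H_1 = Z/2Z.
  H_2: rank ker ∂_2 − rank ∂_3 = (12 − 12) − 0 = 0, and there is no ∂_3, so H_2 = 0.

Hence the Betti numbers are b_0 = 1, b_1 = 0, b_2 = 0.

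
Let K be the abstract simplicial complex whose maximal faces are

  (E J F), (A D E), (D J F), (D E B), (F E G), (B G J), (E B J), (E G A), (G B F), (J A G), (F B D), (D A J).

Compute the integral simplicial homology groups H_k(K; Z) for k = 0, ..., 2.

H_0 ≅ Z,  H_1 ≅ Z/2Z,  H_2 = 0.

Fix the vertex order A < B < D < E < F < G < J and write every simplex with vertices in increasing order. Then dim K = 2 and the simplices of K are:

  0-simplices (7): A, B, D, E, F, G, J
  1-simplices (18): AD, AE, AG, AJ, BD, BE, BF, BG, BJ, DE, DF, DJ, EF, EG, EJ, FG, FJ, GJ
  2-simplices (12): ADE, ADJ, AEG, AGJ, BDE, BDF, BEJ, BFG, BGJ, DFJ, EFG, EFJ

Hence C_0 ≅ Z^7, C_1 ≅ Z^18, C_2 ≅ Z^12.

∂_1: C_1 → C_0 is given by ∂[p,q] = [q] − [p].
The resulting 7×18 matrix has rank 6, and its Smith normal form has invariant factors (1,1,1,1,1,1).

The boundary map ∂_2: C_2 → C_1 sends each 2-simplex [p,q,r] to [q,r] − [p,r] + [p,q]. For instance
  ∂AGJ = GJ − AJ + AG,
  ∂ADJ = DJ − AJ + AD.
This gives a 18×12 integer matrix of rank 12; reducing to Smith normal form yields diagonal entries (1,1,1,1,1,1,1,1,1,1,1,2).

Computing H_k = (kernel of ∂_k) / (image of ∂_{k+1}):

  H_0: rank C_0 − rank ∂_1 = 7 − 6 = 1, and the invariant factors of ∂_1 are all 1, so H_0 ≅ Z.
  H_1: rank ker ∂_1 − rank ∂_2 = (18 − 6) − 12 = 0, and ∂_2 has invariant factor 2 > 1, so H_1 ≅ Z/2Z.
  H_2: rank ker ∂_2 − rank ∂_3 = (12 − 12) − 0 = 0, and there is no ∂_3, so H_2 ≅ 0.

As a check, the Euler characteristic is 7 − 18 + 12 = 1, which agrees with 1 − 0 + 0 = 1.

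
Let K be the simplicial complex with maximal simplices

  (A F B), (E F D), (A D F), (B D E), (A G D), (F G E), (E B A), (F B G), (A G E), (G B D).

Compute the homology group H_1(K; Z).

We work with the vertex ordering A < B < D < E < F < G. The simplices of K, each written with vertices in increasing order, are:

  0-simplices (6): A, B, D, E, F, G
  1-simplices (15): AB, AD, AE, AF, AG, BD, BE, BF, BG, DE, DF, DG, EF, EG, FG
  2-simplices (10): ABE, ABF, ADF, ADG, AEG, BDE, BDG, BFG, DEF, EFG

so the chain groups are C_0 ≅ Z^6, C_1 ≅ Z^15, C_2 ≅ Z^10.

∂_1: C_1 → C_0 maps an edge to its endpoints' difference, ∂[p,q] = q − p. For instance
  ∂EF = F − E.
As a 6×15 matrix over Z this has rank 5, with invariant factors (1,1,1,1,1).

The boundary map ∂_2: C_2 → C_1 sends each 2-simplex [p,q,r] to [q,r] − [p,r] + [p,q]. For instance
  ∂DEF = EF − DF + DE,
  ∂ADG = DG − AG + AD.
The 15×10 boundary matrix has rank 10 and Smith normal form diag(1,1,1,1,1,1,1,1,1,2).

From H_k ≅ ker(∂_k) / im(∂_{k+1}) we obtain:

  H_1: rank ker ∂_1 − rank ∂_2 = (15 − 5) − 10 = 0, and ∂_2 has invariant factor 2 > 1, so H_1 ≅ Z_2.

H_1 ≅ Z_2.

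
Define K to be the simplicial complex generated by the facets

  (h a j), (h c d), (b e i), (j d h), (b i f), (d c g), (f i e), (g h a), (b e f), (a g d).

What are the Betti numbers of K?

b_0 = 2, b_1 = 1, b_2 = 1.

We work with the vertex ordering a < b < c < d < e < f < g < h < i < j. The simplices of K, each written with vertices in increasing order, are:

  0-simplices (10): a, b, c, d, e, f, g, h, i, j
  1-simplices (18): ad, ag, ah, aj, be, bf, bi, cd, cg, ch, dg, dh, dj, ef, ei, fi, gh, hj
  2-simplices (10): adg, agh, ahj, bef, bei, bfi, cdg, cdh, dhj, efi

giving chain groups C_0 ≅ Z^10, C_1 ≅ Z^18, C_2 ≅ Z^10.

∂_1: C_1 → C_0 maps an edge to its endpoints' difference, ∂[p,q] = q − p. For instance
  ∂aj = j − a.
As a 10×18 matrix over Z this has rank 8, with invariant factors (1,1,1,1,1,1,1,1).

Boundary ∂_2: C_2 → C_1 acts by ∂[p,q,r] = [q,r] − [p,r] + [p,q]. For instance
  ∂dhj = hj − dj + dh,
  ∂adg = dg − ag + ad.
The 18×10 boundary matrix has rank 9 and Smith normal form diag(1,1,1,1,1,1,1,1,1).

Now H_k = ker ∂_k / im ∂_{k+1}, so:

  H_0: rank C_0 − rank ∂_1 = 10 − 8 = 2, and the invariant factors of ∂_1 are all 1, so H_0 = Z^2.
  H_1: rank ker ∂_1 − rank ∂_2 = (18 − 8) − 9 = 1, and the invariant factors of ∂_2 are all 1, so H_1 = Z.
  H_2: rank ker ∂_2 − rank ∂_3 = (10 − 9) − 0 = 1, and there is no ∂_3, so H_2 = Z.

(K is a triangulation of the disjoint union of the cylinder S^1 x I and the 2-sphere S^2.)

Hence the Betti numbers are b_0 = 2, b_1 = 1, b_2 = 1.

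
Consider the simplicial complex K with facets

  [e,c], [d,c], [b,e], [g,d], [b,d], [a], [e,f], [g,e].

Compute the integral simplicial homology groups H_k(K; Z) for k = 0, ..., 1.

H_0 ≅ Z^2,  H_1 ≅ Z^2.

Fix the vertex order a < b < c < d < e < f < g and write every simplex with vertices in increasing order. Then dim K = 1 and the simplices of K are:

  0-simplices (7): a, b, c, d, e, f, g
  1-simplices (7): bd, be, cd, ce, dg, ef, eg

giving chain groups C_0 ≅ Z^7, C_1 ≅ Z^7.

Boundary ∂_1: C_1 → C_0 sends each edge [p,q] (with p < q) to q − p.
As a 7×7 matrix over Z this has rank 5, with invariant factors (1,1,1,1,1).

Reading off H_k = ker ∂_k / im ∂_{k+1}:

  H_0: rank C_0 − rank ∂_1 = 7 − 5 = 2, and the invariant factors of ∂_1 are all 1, so H_0 = Z^2.
  H_1: rank ker ∂_1 − rank ∂_2 = (7 − 5) − 0 = 2, and there is no ∂_2, so H_1 = Z^2.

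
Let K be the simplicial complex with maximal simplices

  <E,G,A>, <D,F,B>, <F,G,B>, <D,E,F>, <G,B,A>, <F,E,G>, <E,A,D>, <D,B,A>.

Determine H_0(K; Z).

Fix the vertex order A < B < D < E < F < G and write every simplex with vertices in increasing order. Then dim K = 2 and the simplices of K are:

  0-simplices (6): A, B, D, E, F, G
  1-simplices (12): AB, AD, AE, AG, BD, BF, BG, DE, DF, EF, EG, FG
  2-simplices (8): ABD, ABG, ADE, AEG, BDF, BFG, DEF, EFG

so the chain groups are C_0 ≅ Z^6, C_1 ≅ Z^12, C_2 ≅ Z^8.

Boundary ∂_1: C_1 → C_0 maps an edge to its endpoints' difference, ∂[p,q] = q − p.
The resulting 6×12 matrix has rank 5, and its Smith normal form has invariant factors (1,1,1,1,1).

Boundary ∂_2: C_2 → C_1 sends each 2-simplex [p,q,r] to [q,r] − [p,r] + [p,q]. For instance
  ∂ABG = BG − AG + AB,
  ∂ADE = DE − AE + AD.
The 12×8 boundary matrix has rank 7 and Smith normal form diag(1,1,1,1,1,1,1).

Reading off H_k = ker ∂_k / im ∂_{k+1}:

  H_0: rank C_0 − rank ∂_1 = 6 − 5 = 1, and the invariant factors of ∂_1 are all 1, so H_0 ≅ Z.

H_0 = Z.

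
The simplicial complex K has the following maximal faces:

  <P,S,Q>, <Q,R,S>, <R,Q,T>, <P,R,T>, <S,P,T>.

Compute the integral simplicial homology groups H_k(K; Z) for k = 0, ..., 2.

H_0 ≅ Z,  H_1 ≅ Z,  H_2 = 0.

We work with the vertex ordering P < Q < R < S < T. The simplices of K, each written with vertices in increasing order, are:

  0-simplices (5): P, Q, R, S, T
  1-simplices (10): PQ, PR, PS, PT, QR, QS, QT, RS, RT, ST
  2-simplices (5): PQS, PRT, PST, QRS, QRT

giving chain groups C_0 ≅ Z^5, C_1 ≅ Z^10, C_2 ≅ Z^5.

∂_1: C_1 → C_0 sends each edge [p,q] (with p < q) to q − p. For instance
  ∂PT = T − P.
As a 5×10 matrix over Z this has rank 4, with invariant factors (1,1,1,1).

∂_2: C_2 → C_1 acts by ∂[p,q,r] = [q,r] − [p,r] + [p,q]. For instance
  ∂PST = ST − PT + PS,
  ∂PRT = RT − PT + PR.
This gives a 10×5 integer matrix of rank 5; reducing to Smith normal form yields diagonal entries (1,1,1,1,1).

Computing H_k = (kernel of ∂_k) / (image of ∂_{k+1}):

  H_0: rank C_0 − rank ∂_1 = 5 − 4 = 1, and the invariant factors of ∂_1 are all 1, so H_0 = Z.
  H_1: rank ker ∂_1 − rank ∂_2 = (10 − 4) − 5 = 1, and the invariant factors of ∂_2 are all 1, so H_1 = Z.
  H_2: rank ker ∂_2 − rank ∂_3 = (5 − 5) − 0 = 0, and there is no ∂_3, so H_2 = 0.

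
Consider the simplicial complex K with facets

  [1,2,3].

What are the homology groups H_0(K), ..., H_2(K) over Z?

H_0 = Z,  H_1 = 0,  H_2 = 0.

K has 3 vertices, 3 edges, 1 triangle.
rank ∂_0 = 0, rank ∂_1 = 2 ⇒ b_0 = 3 − 0 − 2 = 1; all invariant factors of ∂_1 are 1 so no torsion. So H_0 = Z.
rank ∂_1 = 2, rank ∂_2 = 1 ⇒ b_1 = 3 − 2 − 1 = 0; all invariant factors of ∂_2 are 1 so no torsion. So H_1 = 0.
rank ∂_2 = 1, rank ∂_3 = 0 ⇒ b_2 = 1 − 1 − 0 = 0. So H_2 = 0.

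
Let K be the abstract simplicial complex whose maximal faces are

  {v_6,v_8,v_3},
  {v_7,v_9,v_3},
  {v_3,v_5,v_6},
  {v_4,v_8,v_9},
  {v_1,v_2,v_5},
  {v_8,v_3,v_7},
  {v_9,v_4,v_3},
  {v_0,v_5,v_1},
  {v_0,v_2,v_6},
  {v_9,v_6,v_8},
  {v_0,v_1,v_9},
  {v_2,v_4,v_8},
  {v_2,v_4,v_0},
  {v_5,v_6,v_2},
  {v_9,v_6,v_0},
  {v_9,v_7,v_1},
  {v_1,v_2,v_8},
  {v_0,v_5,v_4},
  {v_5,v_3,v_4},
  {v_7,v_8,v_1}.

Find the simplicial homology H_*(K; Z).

H_0 ≅ Z,  H_1 ≅ Z × Z/2,  H_2 = 0.

Fix the vertex order v_0 < v_1 < v_2 < v_3 < v_4 < v_5 < v_6 < v_7 < v_8 < v_9 and write every simplex with vertices in increasing order. Then dim K = 2 and the simplices of K are:

  0-simplices (10): [v_0], [v_1], [v_2], [v_3], [v_4], [v_5], [v_6], [v_7], [v_8], [v_9]
  1-simplices (30): (30 of them)
  2-simplices (20): (20 of them)

so the chain groups are C_0 ≅ Z^10, C_1 ≅ Z^30, C_2 ≅ Z^20.

∂_1: C_1 → C_0 is given by ∂[p,q] = [q] − [p]. For instance
  ∂[v_1,v_7] = [v_7] − [v_1].
The 10×30 boundary matrix has rank 9 and Smith normal form diag(1,1,1,1,1,1,1,1,1).

The boundary map ∂_2: C_2 → C_1 acts by ∂[p,q,r] = [q,r] − [p,r] + [p,q]. For instance
  ∂[v_0,v_1,v_5] = [v_1,v_5] − [v_0,v_5] + [v_0,v_1],
  ∂[v_0,v_2,v_6] = [v_2,v_6] − [v_0,v_6] + [v_0,v_2].
As a 30×20 matrix over Z this has rank 20, with invariant factors (1,1,1,1,1,1,1,1,1,1,1,1,1,1,1,1,1,1,1,2).

From H_k ≅ ker(∂_k) / im(∂_{k+1}) we obtain:

  H_0: rank C_0 − rank ∂_1 = 10 − 9 = 1, and the invariant factors of ∂_1 are all 1, so H_0 = Z.
  H_1: rank ker ∂_1 − rank ∂_2 = (30 − 9) − 20 = 1, and ∂_2 has invariant factor 2 > 1, so H_1 = Z × Z/2.
  H_2: rank ker ∂_2 − rank ∂_3 = (20 − 20) − 0 = 0, and there is no ∂_3, so H_2 = 0.

As a check, the Euler characteristic is 10 − 30 + 20 = 0, which agrees with 1 − 1 + 0 = 0.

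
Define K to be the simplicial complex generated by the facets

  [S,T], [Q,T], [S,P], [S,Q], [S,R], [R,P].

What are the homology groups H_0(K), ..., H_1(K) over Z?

Take the total order P < Q < R < S < T on the vertex set. Then K (dimension 1) consists of the simplices:

  0-simplices (5): P, Q, R, S, T
  1-simplices (6): PR, PS, QS, QT, RS, ST

Hence C_0 ≅ Z^5, C_1 ≅ Z^6.

Boundary ∂_1: C_1 → C_0 is given by ∂[p,q] = [q] − [p]. For instance
  ∂RS = S − R.
This gives a 5×6 integer matrix of rank 4; reducing to Smith normal form yields diagonal entries (1,1,1,1).

Reading off H_k = ker ∂_k / im ∂_{k+1}:

  H_0: rank C_0 − rank ∂_1 = 5 − 4 = 1, and the invariant factors of ∂_1 are all 1, so H_0 ≅ Z.
  H_1: rank ker ∂_1 − rank ∂_2 = (6 − 4) − 0 = 2, and there is no ∂_2, so H_1 ≅ Z^2.

As a check, the Euler characteristic is 5 − 6 = -1, which agrees with 1 − 2 = -1.

H_0 = Z,  H_1 = Z^2.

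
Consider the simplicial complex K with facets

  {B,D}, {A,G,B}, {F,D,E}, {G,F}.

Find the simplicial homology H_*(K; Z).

H_0 ≅ Z,  H_1 ≅ Z,  H_2 = 0.

Fix the vertex order A < B < D < E < F < G and write every simplex with vertices in increasing order. Then dim K = 2 and the simplices of K are:

  0-simplices (6): A, B, D, E, F, G
  1-simplices (8): AB, AG, BD, BG, DE, DF, EF, FG
  2-simplices (2): ABG, DEF

Hence C_0 ≅ Z^6, C_1 ≅ Z^8, C_2 ≅ Z^2.

Boundary ∂_1: C_1 → C_0 maps an edge to its endpoints' difference, ∂[p,q] = q − p.
The resulting 6×8 matrix has rank 5, and its Smith normal form has invariant factors (1,1,1,1,1).

Boundary ∂_2: C_2 → C_1 acts by ∂[p,q,r] = [q,r] − [p,r] + [p,q]. For instance
  ∂ABG = BG − AG + AB,
  ∂DEF = EF − DF + DE.
This gives a 8×2 integer matrix of rank 2; reducing to Smith normal form yields diagonal entries (1,1).

Computing H_k = (kernel of ∂_k) / (image of ∂_{k+1}):

  H_0: rank C_0 − rank ∂_1 = 6 − 5 = 1, and the invariant factors of ∂_1 are all 1, so H_0 = Z.
  H_1: rank ker ∂_1 − rank ∂_2 = (8 − 5) − 2 = 1, and the invariant factors of ∂_2 are all 1, so H_1 = Z.
  H_2: rank ker ∂_2 − rank ∂_3 = (2 − 2) − 0 = 0, and there is no ∂_3, so H_2 = 0.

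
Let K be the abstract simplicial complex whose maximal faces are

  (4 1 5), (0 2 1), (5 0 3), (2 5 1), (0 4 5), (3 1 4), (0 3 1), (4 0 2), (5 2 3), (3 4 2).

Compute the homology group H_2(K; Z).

Order the vertices as 0 < 1 < 2 < 3 < 4 < 5. Listing each simplex with vertices in this order, K has dimension 2 with simplices:

  0-simplices (6): [0], [1], [2], [3], [4], [5]
  1-simplices (15): [0,1], [0,2], [0,3], [0,4], [0,5], [1,2], [1,3], [1,4], [1,5], [2,3], [2,4], [2,5], [3,4], [3,5], [4,5]
  2-simplices (10): [0,1,2], [0,1,3], [0,2,4], [0,3,5], [0,4,5], [1,2,5], [1,3,4], [1,4,5], [2,3,4], [2,3,5]

so the chain groups are C_0 ≅ Z^6, C_1 ≅ Z^15, C_2 ≅ Z^10.

The boundary map ∂_1: C_1 → C_0 maps an edge to its endpoints' difference, ∂[p,q] = q − p. For instance
  ∂[1,4] = [4] − [1].
The 6×15 boundary matrix has rank 5 and Smith normal form diag(1,1,1,1,1).

∂_2: C_2 → C_1 acts by ∂[p,q,r] = [q,r] − [p,r] + [p,q]. For instance
  ∂[0,1,3] = [1,3] − [0,3] + [0,1],
  ∂[1,3,4] = [3,4] − [1,4] + [1,3].
This gives a 15×10 integer matrix of rank 10; reducing to Smith normal form yields diagonal entries (1,1,1,1,1,1,1,1,1,2).

Now H_k = ker ∂_k / im ∂_{k+1}, so:

  H_2: rank ker ∂_2 − rank ∂_3 = (10 − 10) − 0 = 0, and there is no ∂_3, so H_2 = 0.

H_2 ≅ 0.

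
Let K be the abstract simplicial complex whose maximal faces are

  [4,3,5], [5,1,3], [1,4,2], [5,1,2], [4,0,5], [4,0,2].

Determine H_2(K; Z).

Fix the vertex order 0 < 1 < 2 < 3 < 4 < 5 and write every simplex with vertices in increasing order. Then dim K = 2 and the simplices of K are:

  0-simplices (6): [0], [1], [2], [3], [4], [5]
  1-simplices (12): [0,2], [0,4], [0,5], [1,2], [1,3], [1,4], [1,5], [2,4], [2,5], [3,4], [3,5], [4,5]
  2-simplices (6): [0,2,4], [0,4,5], [1,2,4], [1,2,5], [1,3,5], [3,4,5]

Hence C_0 ≅ Z^6, C_1 ≅ Z^12, C_2 ≅ Z^6.

The boundary map ∂_1: C_1 → C_0 maps an edge to its endpoints' difference, ∂[p,q] = q − p.
The 6×12 boundary matrix has rank 5 and Smith normal form diag(1,1,1,1,1).

The boundary map ∂_2: C_2 → C_1 sends each 2-simplex [p,q,r] to [q,r] − [p,r] + [p,q]. For instance
  ∂[1,3,5] = [3,5] − [1,5] + [1,3],
  ∂[1,2,5] = [2,5] − [1,5] + [1,2].
The 12×6 boundary matrix has rank 6 and Smith normal form diag(1,1,1,1,1,1).

Reading off H_k = ker ∂_k / im ∂_{k+1}:

  H_2: rank ker ∂_2 − rank ∂_3 = (6 − 6) − 0 = 0, and there is no ∂_3, so H_2 = 0.

H_2 ≅ 0.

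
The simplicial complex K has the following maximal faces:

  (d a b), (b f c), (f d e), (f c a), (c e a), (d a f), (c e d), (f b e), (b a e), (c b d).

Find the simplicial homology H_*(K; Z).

H_0 = Z,  H_1 = Z/2,  H_2 = 0.

Fix the vertex order a < b < c < d < e < f and write every simplex with vertices in increasing order. Then dim K = 2 and the simplices of K are:

  0-simplices (6): a, b, c, d, e, f
  1-simplices (15): ab, ac, ad, ae, af, bc, bd, be, bf, cd, ce, cf, de, df, ef
  2-simplices (10): abd, abe, ace, acf, adf, bcd, bcf, bef, cde, def

so the chain groups are C_0 ≅ Z^6, C_1 ≅ Z^15, C_2 ≅ Z^10.

The boundary map ∂_1: C_1 → C_0 sends each edge [p,q] (with p < q) to q − p. For instance
  ∂af = f − a.
This gives a 6×15 integer matrix of rank 5; reducing to Smith normal form yields diagonal entries (1,1,1,1,1).

∂_2: C_2 → C_1 acts by ∂[p,q,r] = [q,r] − [p,r] + [p,q]. For instance
  ∂bcd = cd − bd + bc,
  ∂bef = ef − bf + be.
As a 15×10 matrix over Z this has rank 10, with invariant factors (1,1,1,1,1,1,1,1,1,2).

Now H_k = ker ∂_k / im ∂_{k+1}, so:

  H_0: rank C_0 − rank ∂_1 = 6 − 5 = 1, and the invariant factors of ∂_1 are all 1, so H_0 = Z.
  H_1: rank ker ∂_1 − rank ∂_2 = (15 − 5) − 10 = 0, and ∂_2 has invariant factor 2 > 1, so H_1 = Z/2.
  H_2: rank ker ∂_2 − rank ∂_3 = (10 − 10) − 0 = 0, and there is no ∂_3, so H_2 = 0.

As a check, the Euler characteristic is 6 − 15 + 10 = 1, which agrees with 1 − 0 + 0 = 1.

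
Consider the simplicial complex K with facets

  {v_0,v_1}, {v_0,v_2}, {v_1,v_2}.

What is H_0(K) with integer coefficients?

H_0 ≅ Z.

Fix the vertex order v_0 < v_1 < v_2 and write every simplex with vertices in increasing order. Then dim K = 1 and the simplices of K are:

  0-simplices (3): [v_0], [v_1], [v_2]
  1-simplices (3): [v_0,v_1], [v_0,v_2], [v_1,v_2]

Hence C_0 ≅ Z^3, C_1 ≅ Z^3.

Boundary ∂_1: C_1 → C_0 sends each edge [p,q] (with p < q) to q − p. For instance
  ∂[v_0,v_2] = [v_2] − [v_0].
The resulting 3×3 matrix has rank 2, and its Smith normal form has invariant factors (1,1).

Computing H_k = (kernel of ∂_k) / (image of ∂_{k+1}):

  H_0: rank C_0 − rank ∂_1 = 3 − 2 = 1, and the invariant factors of ∂_1 are all 1, so H_0 ≅ Z.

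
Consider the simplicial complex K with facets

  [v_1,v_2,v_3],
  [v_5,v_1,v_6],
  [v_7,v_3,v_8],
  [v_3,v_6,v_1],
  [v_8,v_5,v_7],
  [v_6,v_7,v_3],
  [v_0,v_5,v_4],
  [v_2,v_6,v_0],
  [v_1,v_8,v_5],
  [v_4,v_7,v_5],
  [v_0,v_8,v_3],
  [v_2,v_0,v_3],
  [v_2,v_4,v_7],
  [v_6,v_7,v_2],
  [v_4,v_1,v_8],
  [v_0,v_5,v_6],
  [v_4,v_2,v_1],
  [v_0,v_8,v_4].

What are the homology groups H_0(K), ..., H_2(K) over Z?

H_0 = Z,  H_1 = Z × Z/2,  H_2 = 0.

Take the total order v_0 < v_1 < v_2 < v_3 < v_4 < v_5 < v_6 < v_7 < v_8 on the vertex set. Then K (dimension 2) consists of the simplices:

  0-simplices (9): [v_0], [v_1], [v_2], [v_3], [v_4], [v_5], [v_6], [v_7], [v_8]
  1-simplices (27): (27 of them)
  2-simplices (18): (18 of them)

Hence C_0 ≅ Z^9, C_1 ≅ Z^27, C_2 ≅ Z^18.

Boundary ∂_1: C_1 → C_0 sends each edge [p,q] (with p < q) to q − p. For instance
  ∂[v_0,v_6] = [v_6] − [v_0].
The 9×27 boundary matrix has rank 8 and Smith normal form diag(1,1,1,1,1,1,1,1).

Boundary ∂_2: C_2 → C_1 maps a triangle to the signed sum of its edges. For instance
  ∂[v_0,v_2,v_3] = [v_2,v_3] − [v_0,v_3] + [v_0,v_2],
  ∂[v_1,v_5,v_8] = [v_5,v_8] − [v_1,v_8] + [v_1,v_5].
This gives a 27×18 integer matrix of rank 18; reducing to Smith normal form yields diagonal entries (1,1,1,1,1,1,1,1,1,1,1,1,1,1,1,1,1,2).

Now H_k = ker ∂_k / im ∂_{k+1}, so:

  H_0: rank C_0 − rank ∂_1 = 9 − 8 = 1, and the invariant factors of ∂_1 are all 1, so H_0 = Z.
  H_1: rank ker ∂_1 − rank ∂_2 = (27 − 8) − 18 = 1, and ∂_2 has invariant factor 2 > 1, so H_1 = Z × Z/2.
  H_2: rank ker ∂_2 − rank ∂_3 = (18 − 18) − 0 = 0, and there is no ∂_3, so H_2 = 0.

As a check, the Euler characteristic is 9 − 27 + 18 = 0, which agrees with 1 − 1 + 0 = 0.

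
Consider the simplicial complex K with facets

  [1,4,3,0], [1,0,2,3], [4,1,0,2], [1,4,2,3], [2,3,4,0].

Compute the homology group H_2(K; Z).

H_2 = 0.

We work with the vertex ordering 0 < 1 < 2 < 3 < 4. The simplices of K, each written with vertices in increasing order, are:

  0-simplices (5): [0], [1], [2], [3], [4]
  1-simplices (10): [0,1], [0,2], [0,3], [0,4], [1,2], [1,3], [1,4], [2,3], [2,4], [3,4]
  2-simplices (10): [0,1,2], [0,1,3], [0,1,4], [0,2,3], [0,2,4], [0,3,4], [1,2,3], [1,2,4], [1,3,4], [2,3,4]
  3-simplices (5): [0,1,2,3], [0,1,2,4], [0,1,3,4], [0,2,3,4], [1,2,3,4]

so the chain groups are C_0 ≅ Z^5, C_1 ≅ Z^10, C_2 ≅ Z^10, C_3 ≅ Z^5.

Boundary ∂_1: C_1 → C_0 is given by ∂[p,q] = [q] − [p]. For instance
  ∂[0,1] = [1] − [0].
The 5×10 boundary matrix has rank 4 and Smith normal form diag(1,1,1,1).

∂_2: C_2 → C_1 acts by ∂[p,q,r] = [q,r] − [p,r] + [p,q]. For instance
  ∂[1,2,3] = [2,3] − [1,3] + [1,2],
  ∂[0,3,4] = [3,4] − [0,4] + [0,3].
The resulting 10×10 matrix has rank 6, and its Smith normal form has invariant factors (1,1,1,1,1,1).

Boundary ∂_3: C_3 → C_2 sends each 3-simplex σ to the alternating sum Σ_i (−1)^i (σ with its i-th vertex removed). For instance
  ∂[0,1,2,3] = [1,2,3] − [0,2,3] + [0,1,3] − [0,1,2],
  ∂[0,2,3,4] = [2,3,4] − [0,3,4] + [0,2,4] − [0,2,3].
As a 10×5 matrix over Z this has rank 4, with invariant factors (1,1,1,1).

From H_k ≅ ker(∂_k) / im(∂_{k+1}) we obtain:

  H_2: rank ker ∂_2 − rank ∂_3 = (10 − 6) − 4 = 0, and the invariant factors of ∂_3 are all 1, so H_2 ≅ 0.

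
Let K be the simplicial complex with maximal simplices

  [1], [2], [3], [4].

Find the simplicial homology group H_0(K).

K has 4 vertices.
rank ∂_0 = 0, rank ∂_1 = 0 ⇒ b_0 = 4 − 0 − 0 = 4. So H_0 ≅ Z^4.

H_0 = Z^4.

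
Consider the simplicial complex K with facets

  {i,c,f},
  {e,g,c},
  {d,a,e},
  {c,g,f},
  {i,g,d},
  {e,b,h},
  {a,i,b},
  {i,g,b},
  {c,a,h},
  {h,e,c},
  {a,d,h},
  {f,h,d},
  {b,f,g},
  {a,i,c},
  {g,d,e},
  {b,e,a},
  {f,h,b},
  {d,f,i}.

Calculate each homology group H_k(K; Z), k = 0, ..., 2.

H_0 ≅ Z,  H_1 ≅ Z ⊕ Z/2Z,  H_2 = 0.

K has 9 vertices, 27 edges, 18 triangles.
rank ∂_0 = 0, rank ∂_1 = 8 ⇒ b_0 = 9 − 0 − 8 = 1; all invariant factors of ∂_1 are 1 so no torsion. So H_0 = Z.
rank ∂_1 = 8, rank ∂_2 = 18 ⇒ b_1 = 27 − 8 − 18 = 1; ∂_2 has invariant factor(s) [2] giving torsion. So H_1 = Z ⊕ Z/2Z.
rank ∂_2 = 18, rank ∂_3 = 0 ⇒ b_2 = 18 − 18 − 0 = 0. So H_2 = 0.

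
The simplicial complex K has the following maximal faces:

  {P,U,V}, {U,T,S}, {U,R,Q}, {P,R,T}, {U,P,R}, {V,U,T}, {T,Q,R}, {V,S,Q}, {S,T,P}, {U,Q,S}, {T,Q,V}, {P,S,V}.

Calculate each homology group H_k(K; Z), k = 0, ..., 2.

Fix the vertex order P < Q < R < S < T < U < V and write every simplex with vertices in increasing order. Then dim K = 2 and the simplices of K are:

  0-simplices (7): P, Q, R, S, T, U, V
  1-simplices (18): PR, PS, PT, PU, PV, QR, QS, QT, QU, QV, RT, RU, ST, SU, SV, TU, TV, UV
  2-simplices (12): PRT, PRU, PST, PSV, PUV, QRT, QRU, QSU, QSV, QTV, STU, TUV

giving chain groups C_0 ≅ Z^7, C_1 ≅ Z^18, C_2 ≅ Z^12.

The boundary map ∂_1: C_1 → C_0 is given by ∂[p,q] = [q] − [p]. For instance
  ∂PV = V − P.
As a 7×18 matrix over Z this has rank 6, with invariant factors (1,1,1,1,1,1).

∂_2: C_2 → C_1 sends each 2-simplex [p,q,r] to [q,r] − [p,r] + [p,q]. For instance
  ∂PRT = RT − PT + PR,
  ∂QSV = SV − QV + QS.
The 18×12 boundary matrix has rank 12 and Smith normal form diag(1,1,1,1,1,1,1,1,1,1,1,2).

From H_k ≅ ker(∂_k) / im(∂_{k+1}) we obtain:

  H_0: rank C_0 − rank ∂_1 = 7 − 6 = 1, and the invariant factors of ∂_1 are all 1, so H_0 = Z.
  H_1: rank ker ∂_1 − rank ∂_2 = (18 − 6) − 12 = 0, and ∂_2 has invariant factor 2 > 1, so H_1 = Z/2Z.
  H_2: rank ker ∂_2 − rank ∂_3 = (12 − 12) − 0 = 0, and there is no ∂_3, so H_2 = 0.

As a check, the Euler characteristic is 7 − 18 + 12 = 1, which agrees with 1 − 0 + 0 = 1.
(K is a triangulation of the real projective plane RP^2.)

H_0 ≅ Z,  H_1 ≅ Z/2Z,  H_2 = 0.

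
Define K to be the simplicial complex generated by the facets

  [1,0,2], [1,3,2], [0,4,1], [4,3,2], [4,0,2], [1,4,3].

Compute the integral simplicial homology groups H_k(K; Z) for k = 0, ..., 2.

Order the vertices as 0 < 1 < 2 < 3 < 4. Listing each simplex with vertices in this order, K has dimension 2 with simplices:

  0-simplices (5): [0], [1], [2], [3], [4]
  1-simplices (9): [0,1], [0,2], [0,4], [1,2], [1,3], [1,4], [2,3], [2,4], [3,4]
  2-simplices (6): [0,1,2], [0,1,4], [0,2,4], [1,2,3], [1,3,4], [2,3,4]

so the chain groups are C_0 ≅ Z^5, C_1 ≅ Z^9, C_2 ≅ Z^6.

The boundary map ∂_1: C_1 → C_0 maps an edge to its endpoints' difference, ∂[p,q] = q − p.
The 5×9 boundary matrix has rank 4 and Smith normal form diag(1,1,1,1).

∂_2: C_2 → C_1 acts by ∂[p,q,r] = [q,r] − [p,r] + [p,q]. For instance
  ∂[0,1,2] = [1,2] − [0,2] + [0,1],
  ∂[1,2,3] = [2,3] − [1,3] + [1,2].
As a 9×6 matrix over Z this has rank 5, with invariant factors (1,1,1,1,1).

Computing H_k = (kernel of ∂_k) / (image of ∂_{k+1}):

  H_0: rank C_0 − rank ∂_1 = 5 − 4 = 1, and the invariant factors of ∂_1 are all 1, so H_0 ≅ Z.
  H_1: rank ker ∂_1 − rank ∂_2 = (9 − 4) − 5 = 0, and the invariant factors of ∂_2 are all 1, so H_1 ≅ 0.
  H_2: rank ker ∂_2 − rank ∂_3 = (6 − 5) − 0 = 1, and there is no ∂_3, so H_2 ≅ Z.

As a check, the Euler characteristic is 5 − 9 + 6 = 2, which agrees with 1 − 0 + 1 = 2.

H_0 ≅ Z,  H_1 = 0,  H_2 ≅ Z.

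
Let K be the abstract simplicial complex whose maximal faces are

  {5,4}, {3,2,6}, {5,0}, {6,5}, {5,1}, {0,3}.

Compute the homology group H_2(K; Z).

H_2 ≅ 0.

Take the total order 0 < 1 < 2 < 3 < 4 < 5 < 6 on the vertex set. Then K (dimension 2) consists of the simplices:

  0-simplices (7): [0], [1], [2], [3], [4], [5], [6]
  1-simplices (8): [0,3], [0,5], [1,5], [2,3], [2,6], [3,6], [4,5], [5,6]
  2-simplices (1): [2,3,6]

so the chain groups are C_0 ≅ Z^7, C_1 ≅ Z^8, C_2 ≅ Z^1.

The boundary map ∂_1: C_1 → C_0 sends each edge [p,q] (with p < q) to q − p.
The 7×8 boundary matrix has rank 6 and Smith normal form diag(1,1,1,1,1,1).

The boundary map ∂_2: C_2 → C_1 acts by ∂[p,q,r] = [q,r] − [p,r] + [p,q]. For instance
  ∂[2,3,6] = [3,6] − [2,6] + [2,3].
As a 8×1 matrix over Z this has rank 1, with invariant factors (1).

Now H_k = ker ∂_k / im ∂_{k+1}, so:

  H_2: rank ker ∂_2 − rank ∂_3 = (1 − 1) − 0 = 0, and there is no ∂_3, so H_2 = 0.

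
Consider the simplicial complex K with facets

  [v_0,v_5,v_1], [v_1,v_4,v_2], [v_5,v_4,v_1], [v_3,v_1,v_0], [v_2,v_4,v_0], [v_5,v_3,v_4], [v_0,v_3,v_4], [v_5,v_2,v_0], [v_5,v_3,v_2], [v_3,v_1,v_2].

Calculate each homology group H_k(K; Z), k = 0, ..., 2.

H_0 ≅ Z,  H_1 ≅ Z/2,  H_2 = 0.

We work with the vertex ordering v_0 < v_1 < v_2 < v_3 < v_4 < v_5. The simplices of K, each written with vertices in increasing order, are:

  0-simplices (6): [v_0], [v_1], [v_2], [v_3], [v_4], [v_5]
  1-simplices (15): (15 of them)
  2-simplices (10): [v_0,v_1,v_3], [v_0,v_1,v_5], [v_0,v_2,v_4], [v_0,v_2,v_5], [v_0,v_3,v_4], [v_1,v_2,v_3], [v_1,v_2,v_4], [v_1,v_4,v_5], [v_2,v_3,v_5], [v_3,v_4,v_5]

giving chain groups C_0 ≅ Z^6, C_1 ≅ Z^15, C_2 ≅ Z^10.

The boundary map ∂_1: C_1 → C_0 sends each edge [p,q] (with p < q) to q − p. For instance
  ∂[v_0,v_2] = [v_2] − [v_0].
As a 6×15 matrix over Z this has rank 5, with invariant factors (1,1,1,1,1).

The boundary map ∂_2: C_2 → C_1 acts by ∂[p,q,r] = [q,r] − [p,r] + [p,q]. For instance
  ∂[v_0,v_1,v_5] = [v_1,v_5] − [v_0,v_5] + [v_0,v_1],
  ∂[v_0,v_1,v_3] = [v_1,v_3] − [v_0,v_3] + [v_0,v_1].
This gives a 15×10 integer matrix of rank 10; reducing to Smith normal form yields diagonal entries (1,1,1,1,1,1,1,1,1,2).

Reading off H_k = ker ∂_k / im ∂_{k+1}:

  H_0: rank C_0 − rank ∂_1 = 6 − 5 = 1, and the invariant factors of ∂_1 are all 1, so H_0 ≅ Z.
  H_1: rank ker ∂_1 − rank ∂_2 = (15 − 5) − 10 = 0, and ∂_2 has invariant factor 2 > 1, so H_1 ≅ Z/2.
  H_2: rank ker ∂_2 − rank ∂_3 = (10 − 10) − 0 = 0, and there is no ∂_3, so H_2 ≅ 0.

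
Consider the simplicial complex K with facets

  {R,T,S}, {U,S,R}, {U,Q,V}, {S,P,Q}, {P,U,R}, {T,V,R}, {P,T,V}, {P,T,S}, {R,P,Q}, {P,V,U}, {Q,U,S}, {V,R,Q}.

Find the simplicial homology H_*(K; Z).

K has 7 vertices, 18 edges, 12 triangles.
rank ∂_0 = 0, rank ∂_1 = 6 ⇒ b_0 = 7 − 0 − 6 = 1; all invariant factors of ∂_1 are 1 so no torsion. So H_0 = Z.
rank ∂_1 = 6, rank ∂_2 = 12 ⇒ b_1 = 18 − 6 − 12 = 0; ∂_2 has invariant factor(s) [2] giving torsion. So H_1 = Z/2Z.
rank ∂_2 = 12, rank ∂_3 = 0 ⇒ b_2 = 12 − 12 − 0 = 0. So H_2 = 0.

H_0 ≅ Z,  H_1 ≅ Z/2Z,  H_2 = 0.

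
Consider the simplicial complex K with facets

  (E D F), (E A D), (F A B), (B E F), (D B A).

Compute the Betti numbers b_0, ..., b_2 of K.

Fix the vertex order A < B < D < E < F and write every simplex with vertices in increasing order. Then dim K = 2 and the simplices of K are:

  0-simplices (5): A, B, D, E, F
  1-simplices (10): AB, AD, AE, AF, BD, BE, BF, DE, DF, EF
  2-simplices (5): ABD, ABF, ADE, BEF, DEF

Hence C_0 ≅ Z^5, C_1 ≅ Z^10, C_2 ≅ Z^5.

∂_1: C_1 → C_0 sends each edge [p,q] (with p < q) to q − p.
As a 5×10 matrix over Z this has rank 4, with invariant factors (1,1,1,1).

∂_2: C_2 → C_1 maps a triangle to the signed sum of its edges. For instance
  ∂ABF = BF − AF + AB,
  ∂BEF = EF − BF + BE.
As a 10×5 matrix over Z this has rank 5, with invariant factors (1,1,1,1,1).

Computing H_k = (kernel of ∂_k) / (image of ∂_{k+1}):

  H_0: rank C_0 − rank ∂_1 = 5 − 4 = 1, and the invariant factors of ∂_1 are all 1, so H_0 ≅ Z.
  H_1: rank ker ∂_1 − rank ∂_2 = (10 − 4) − 5 = 1, and the invariant factors of ∂_2 are all 1, so H_1 ≅ Z.
  H_2: rank ker ∂_2 − rank ∂_3 = (5 − 5) − 0 = 0, and there is no ∂_3, so H_2 ≅ 0.

As a check, the Euler characteristic is 5 − 10 + 5 = 0, which agrees with 1 − 1 + 0 = 0.

Hence the Betti numbers are b_0 = 1, b_1 = 1, b_2 = 0.

b_0 = 1, b_1 = 1, b_2 = 0.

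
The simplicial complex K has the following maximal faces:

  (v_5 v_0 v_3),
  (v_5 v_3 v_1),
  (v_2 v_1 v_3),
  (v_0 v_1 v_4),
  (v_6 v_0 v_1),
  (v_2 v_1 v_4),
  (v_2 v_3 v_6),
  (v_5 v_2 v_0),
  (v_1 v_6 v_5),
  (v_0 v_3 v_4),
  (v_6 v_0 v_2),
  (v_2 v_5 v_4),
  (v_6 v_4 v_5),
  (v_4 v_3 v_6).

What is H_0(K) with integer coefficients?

Order the vertices as v_0 < v_1 < v_2 < v_3 < v_4 < v_5 < v_6. Listing each simplex with vertices in this order, K has dimension 2 with simplices:

  0-simplices (7): [v_0], [v_1], [v_2], [v_3], [v_4], [v_5], [v_6]
  1-simplices (21): (21 of them)
  2-simplices (14): (14 of them)

giving chain groups C_0 ≅ Z^7, C_1 ≅ Z^21, C_2 ≅ Z^14.

∂_1: C_1 → C_0 is given by ∂[p,q] = [q] − [p]. For instance
  ∂[v_2,v_5] = [v_5] − [v_2].
This gives a 7×21 integer matrix of rank 6; reducing to Smith normal form yields diagonal entries (1,1,1,1,1,1).

∂_2: C_2 → C_1 acts by ∂[p,q,r] = [q,r] − [p,r] + [p,q]. For instance
  ∂[v_0,v_3,v_5] = [v_3,v_5] − [v_0,v_5] + [v_0,v_3],
  ∂[v_0,v_1,v_6] = [v_1,v_6] − [v_0,v_6] + [v_0,v_1].
As a 21×14 matrix over Z this has rank 13, with invariant factors (1,1,1,1,1,1,1,1,1,1,1,1,1).

Computing H_k = (kernel of ∂_k) / (image of ∂_{k+1}):

  H_0: rank C_0 − rank ∂_1 = 7 − 6 = 1, and the invariant factors of ∂_1 are all 1, so H_0 ≅ Z.

(K is a triangulation of the torus T^2.)

H_0 ≅ Z.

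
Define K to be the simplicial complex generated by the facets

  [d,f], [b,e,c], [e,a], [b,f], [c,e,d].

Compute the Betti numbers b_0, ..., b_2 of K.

b_0 = 1, b_1 = 1, b_2 = 0.

K has 6 vertices, 8 edges, 2 triangles.
rank ∂_0 = 0, rank ∂_1 = 5 ⇒ b_0 = 6 − 0 − 5 = 1; all invariant factors of ∂_1 are 1 so no torsion. So H_0 = Z.
rank ∂_1 = 5, rank ∂_2 = 2 ⇒ b_1 = 8 − 5 − 2 = 1; all invariant factors of ∂_2 are 1 so no torsion. So H_1 = Z.
rank ∂_2 = 2, rank ∂_3 = 0 ⇒ b_2 = 2 − 2 − 0 = 0. So H_2 = 0.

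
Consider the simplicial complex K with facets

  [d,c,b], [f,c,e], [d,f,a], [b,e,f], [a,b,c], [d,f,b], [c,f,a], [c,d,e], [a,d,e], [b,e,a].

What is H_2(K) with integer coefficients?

Order the vertices as a < b < c < d < e < f. Listing each simplex with vertices in this order, K has dimension 2 with simplices:

  0-simplices (6): a, b, c, d, e, f
  1-simplices (15): ab, ac, ad, ae, af, bc, bd, be, bf, cd, ce, cf, de, df, ef
  2-simplices (10): abc, abe, acf, ade, adf, bcd, bdf, bef, cde, cef

Hence C_0 ≅ Z^6, C_1 ≅ Z^15, C_2 ≅ Z^10.

The boundary map ∂_1: C_1 → C_0 sends each edge [p,q] (with p < q) to q − p. For instance
  ∂ab = b − a.
This gives a 6×15 integer matrix of rank 5; reducing to Smith normal form yields diagonal entries (1,1,1,1,1).

∂_2: C_2 → C_1 acts by ∂[p,q,r] = [q,r] − [p,r] + [p,q]. For instance
  ∂bef = ef − bf + be,
  ∂abc = bc − ac + ab.
This gives a 15×10 integer matrix of rank 10; reducing to Smith normal form yields diagonal entries (1,1,1,1,1,1,1,1,1,2).

Now H_k = ker ∂_k / im ∂_{k+1}, so:

  H_2: rank ker ∂_2 − rank ∂_3 = (10 − 10) − 0 = 0, and there is no ∂_3, so H_2 ≅ 0.

H_2 ≅ 0.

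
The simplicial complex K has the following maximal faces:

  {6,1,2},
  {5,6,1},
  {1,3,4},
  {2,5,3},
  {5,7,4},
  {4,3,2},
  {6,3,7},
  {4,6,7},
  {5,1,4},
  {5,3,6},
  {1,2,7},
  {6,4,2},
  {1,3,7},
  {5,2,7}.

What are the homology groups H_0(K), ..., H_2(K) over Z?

We work with the vertex ordering 1 < 2 < 3 < 4 < 5 < 6 < 7. The simplices of K, each written with vertices in increasing order, are:

  0-simplices (7): [1], [2], [3], [4], [5], [6], [7]
  1-simplices (21): [1,2], [1,3], [1,4], [1,5], [1,6], [1,7], [2,3], [2,4], [2,5], [2,6], [2,7], [3,4], [3,5], [3,6], [3,7], [4,5], [4,6], [4,7], [5,6], [5,7], [6,7]
  2-simplices (14): [1,2,6], [1,2,7], [1,3,4], [1,3,7], [1,4,5], [1,5,6], [2,3,4], [2,3,5], [2,4,6], [2,5,7], [3,5,6], [3,6,7], [4,5,7], [4,6,7]

so the chain groups are C_0 ≅ Z^7, C_1 ≅ Z^21, C_2 ≅ Z^14.

The boundary map ∂_1: C_1 → C_0 is given by ∂[p,q] = [q] − [p].
The resulting 7×21 matrix has rank 6, and its Smith normal form has invariant factors (1,1,1,1,1,1).

Boundary ∂_2: C_2 → C_1 maps a triangle to the signed sum of its edges. For instance
  ∂[1,2,6] = [2,6] − [1,6] + [1,2],
  ∂[4,6,7] = [6,7] − [4,7] + [4,6].
The 21×14 boundary matrix has rank 13 and Smith normal form diag(1,1,1,1,1,1,1,1,1,1,1,1,1).

From H_k ≅ ker(∂_k) / im(∂_{k+1}) we obtain:

  H_0: rank C_0 − rank ∂_1 = 7 − 6 = 1, and the invariant factors of ∂_1 are all 1, so H_0 ≅ Z.
  H_1: rank ker ∂_1 − rank ∂_2 = (21 − 6) − 13 = 2, and the invariant factors of ∂_2 are all 1, so H_1 ≅ Z^2.
  H_2: rank ker ∂_2 − rank ∂_3 = (14 − 13) − 0 = 1, and there is no ∂_3, so H_2 ≅ Z.

H_0 = Z,  H_1 = Z^2,  H_2 = Z.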